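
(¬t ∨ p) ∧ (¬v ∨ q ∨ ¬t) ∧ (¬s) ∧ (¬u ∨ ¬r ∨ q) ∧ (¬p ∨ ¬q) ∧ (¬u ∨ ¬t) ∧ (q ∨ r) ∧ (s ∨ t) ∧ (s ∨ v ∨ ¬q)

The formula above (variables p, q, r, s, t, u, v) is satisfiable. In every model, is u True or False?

False

Suppose u = True.
(¬s) alone gives s = False.
(¬t) alone gives t = False.
But (t) is also a unit clause — contradiction.
So every satisfying assignment has u = False.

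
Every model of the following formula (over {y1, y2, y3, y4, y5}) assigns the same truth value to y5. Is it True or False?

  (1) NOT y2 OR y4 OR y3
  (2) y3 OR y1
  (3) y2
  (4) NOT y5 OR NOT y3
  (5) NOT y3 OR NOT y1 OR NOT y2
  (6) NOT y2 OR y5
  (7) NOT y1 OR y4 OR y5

True

Suppose y5 = false.
Unit clause (y2) forces y2 = true.
But (NOT y2) is also a unit clause — contradiction.
So every satisfying assignment has y5 = True.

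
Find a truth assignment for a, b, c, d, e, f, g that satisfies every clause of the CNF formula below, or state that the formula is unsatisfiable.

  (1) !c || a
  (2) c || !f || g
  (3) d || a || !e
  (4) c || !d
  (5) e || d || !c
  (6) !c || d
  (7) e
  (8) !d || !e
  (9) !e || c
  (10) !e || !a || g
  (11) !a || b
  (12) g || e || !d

(e) alone gives e = true.
(!d) alone gives d = false.
(a) alone gives a = true.
(!c) alone gives c = false.
But (c) is also a unit clause — contradiction.

UNSATISFIABLE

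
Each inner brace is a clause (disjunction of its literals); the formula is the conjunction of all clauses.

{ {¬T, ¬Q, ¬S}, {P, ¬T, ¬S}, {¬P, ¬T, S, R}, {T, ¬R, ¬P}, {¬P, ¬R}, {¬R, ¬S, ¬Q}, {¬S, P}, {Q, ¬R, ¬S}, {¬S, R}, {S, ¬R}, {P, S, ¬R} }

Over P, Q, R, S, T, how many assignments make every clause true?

There are 2^5 = 32 truth assignments over (P, Q, R, S, T).
Split on P. With P = True, the clauses containing P are satisfied and ¬P drops from the rest; 2 of the 2^4 = 16 assignments to the other variables satisfy what remains.
With P = False, by the same count on the reduced clause set, 4 assignments work.
(One model: P=F, Q=F, R=F, S=F, T=F.)
Total: 2 + 4 = 6.

6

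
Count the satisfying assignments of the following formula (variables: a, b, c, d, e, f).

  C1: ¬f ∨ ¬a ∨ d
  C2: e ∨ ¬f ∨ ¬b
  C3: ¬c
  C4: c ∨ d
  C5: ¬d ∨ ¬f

There are 2^6 = 64 truth assignments over (a, b, c, d, e, f).
Split on d. With d = True, the clauses containing d are satisfied and ¬d drops from the rest; 8 of the 2^5 = 32 assignments to the other variables satisfy what remains.
With d = False, by the same count on the reduced clause set, 0 assignments work.
(One model: a=F, b=F, c=F, d=T, e=F, f=F.)
Total: 8 + 0 = 8.

8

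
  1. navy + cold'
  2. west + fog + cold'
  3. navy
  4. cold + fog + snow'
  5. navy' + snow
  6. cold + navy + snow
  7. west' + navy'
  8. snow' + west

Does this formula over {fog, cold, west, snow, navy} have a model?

(navy) alone gives navy = 1.
(snow) alone gives snow = 1.
(west') alone gives west = 0.
Now (west) is unsatisfied and unit — conflict.
No assignment satisfies every clause.

No, unsatisfiable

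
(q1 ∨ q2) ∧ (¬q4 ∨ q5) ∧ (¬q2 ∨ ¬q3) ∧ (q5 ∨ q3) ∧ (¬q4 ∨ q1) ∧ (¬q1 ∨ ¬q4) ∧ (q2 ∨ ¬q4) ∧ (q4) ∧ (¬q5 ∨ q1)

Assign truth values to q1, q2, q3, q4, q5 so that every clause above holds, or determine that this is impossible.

Unit clause (q4) forces q4 = True.
Unit clause (q5) forces q5 = True.
Unit clause (q1) forces q1 = True.
But (¬q1) is also a unit clause — contradiction.

UNSATISFIABLE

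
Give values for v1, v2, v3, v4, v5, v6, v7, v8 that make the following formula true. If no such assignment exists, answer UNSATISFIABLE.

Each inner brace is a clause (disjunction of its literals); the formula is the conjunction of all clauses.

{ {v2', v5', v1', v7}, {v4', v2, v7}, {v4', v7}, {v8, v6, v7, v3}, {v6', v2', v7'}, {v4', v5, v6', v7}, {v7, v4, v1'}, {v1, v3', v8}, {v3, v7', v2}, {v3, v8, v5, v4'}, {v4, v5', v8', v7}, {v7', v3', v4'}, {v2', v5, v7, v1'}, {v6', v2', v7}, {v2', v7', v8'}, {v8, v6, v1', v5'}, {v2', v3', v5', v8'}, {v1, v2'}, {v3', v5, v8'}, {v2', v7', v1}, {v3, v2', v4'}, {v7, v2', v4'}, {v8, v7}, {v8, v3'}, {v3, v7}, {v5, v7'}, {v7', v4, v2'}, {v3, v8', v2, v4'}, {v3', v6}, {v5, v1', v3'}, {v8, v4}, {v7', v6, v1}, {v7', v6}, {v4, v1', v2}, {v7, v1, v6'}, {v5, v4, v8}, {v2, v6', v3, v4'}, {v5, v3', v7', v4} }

v1 ↦ 0,  v2 ↦ 0,  v3 ↦ 1,  v4 ↦ 0,  v5 ↦ 1,  v6 ↦ 1,  v7 ↦ 1,  v8 ↦ 1

Suppose v4 = 0.
From the singleton clause (v8), v8 = 1.
Suppose v7 = 1.
From the singleton clause (v2'), v2 = 0.
From the singleton clause (v3), v3 = 1.
From the singleton clause (v5), v5 = 1.
From the singleton clause (v6), v6 = 1.
From the singleton clause (v1'), v1 = 0.
This assignment satisfies each clause.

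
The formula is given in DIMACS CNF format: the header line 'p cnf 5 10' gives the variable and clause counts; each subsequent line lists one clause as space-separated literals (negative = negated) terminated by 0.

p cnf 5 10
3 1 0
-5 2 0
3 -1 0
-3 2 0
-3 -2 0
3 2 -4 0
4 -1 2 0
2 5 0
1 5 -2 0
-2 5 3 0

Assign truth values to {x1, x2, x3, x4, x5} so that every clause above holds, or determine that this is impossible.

Branch on x3: set x3 = True.
The clause (x2) is unit, so x2 = True.
That conflicts with the unit clause (¬x2).
Undo x3 and try x3 = False.
The clause (x1) is unit, so x1 = True.
That conflicts with the unit clause (¬x1).
Either choice for x3 ends in contradiction.

UNSATISFIABLE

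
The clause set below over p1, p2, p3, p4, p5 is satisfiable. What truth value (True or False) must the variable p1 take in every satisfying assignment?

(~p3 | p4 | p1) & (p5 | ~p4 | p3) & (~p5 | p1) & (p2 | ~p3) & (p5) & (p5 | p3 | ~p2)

True

Suppose p1 = 0.
From the singleton clause (~p5), p5 = 0.
Now (p5) is unsatisfied and unit — conflict.
So every satisfying assignment has p1 = True.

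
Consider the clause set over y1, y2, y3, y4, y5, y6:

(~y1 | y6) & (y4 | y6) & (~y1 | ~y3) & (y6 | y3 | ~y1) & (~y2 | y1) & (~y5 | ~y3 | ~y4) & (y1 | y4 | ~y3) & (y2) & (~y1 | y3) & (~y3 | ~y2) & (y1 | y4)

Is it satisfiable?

(y2) alone gives y2 = 1.
(y1) alone gives y1 = 1.
(y6) alone gives y6 = 1.
(~y3) alone gives y3 = 0.
That conflicts with the unit clause (y3).
No assignment satisfies every clause.

Unsatisfiable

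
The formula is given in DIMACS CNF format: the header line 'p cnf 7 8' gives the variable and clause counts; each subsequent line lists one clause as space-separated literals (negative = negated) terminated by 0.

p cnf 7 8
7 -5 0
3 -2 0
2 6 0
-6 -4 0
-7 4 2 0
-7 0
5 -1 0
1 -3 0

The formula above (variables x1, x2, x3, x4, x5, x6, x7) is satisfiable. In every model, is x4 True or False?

False

Suppose x4 = True.
The clause (¬x6) is unit, so x6 = False.
The clause (x2) is unit, so x2 = True.
The clause (x3) is unit, so x3 = True.
The clause (¬x7) is unit, so x7 = False.
The clause (¬x5) is unit, so x5 = False.
The clause (¬x1) is unit, so x1 = False.
That conflicts with the unit clause (x1).
So every satisfying assignment has x4 = False.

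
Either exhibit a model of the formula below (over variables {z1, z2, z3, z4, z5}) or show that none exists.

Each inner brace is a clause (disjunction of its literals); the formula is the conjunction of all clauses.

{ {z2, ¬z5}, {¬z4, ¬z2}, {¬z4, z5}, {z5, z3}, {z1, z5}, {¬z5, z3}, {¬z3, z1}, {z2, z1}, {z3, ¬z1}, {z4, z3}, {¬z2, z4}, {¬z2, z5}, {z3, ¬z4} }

z1=True, z2=False, z3=True, z4=False, z5=False

Case z2 = False:
Unit clause (¬z5) forces z5 = False.
Unit clause (¬z4) forces z4 = False.
Unit clause (z3) forces z3 = True.
Unit clause (z1) forces z1 = True.
Every clause now holds.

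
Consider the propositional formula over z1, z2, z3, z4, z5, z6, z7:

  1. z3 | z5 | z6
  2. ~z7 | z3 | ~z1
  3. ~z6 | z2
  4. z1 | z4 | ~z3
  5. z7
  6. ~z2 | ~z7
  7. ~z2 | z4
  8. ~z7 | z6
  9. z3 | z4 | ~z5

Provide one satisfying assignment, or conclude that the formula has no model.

The clause (z7) is unit, so z7 = 1.
The clause (~z2) is unit, so z2 = 0.
The clause (~z6) is unit, so z6 = 0.
Now (z6) is unsatisfied and unit — conflict.

UNSATISFIABLE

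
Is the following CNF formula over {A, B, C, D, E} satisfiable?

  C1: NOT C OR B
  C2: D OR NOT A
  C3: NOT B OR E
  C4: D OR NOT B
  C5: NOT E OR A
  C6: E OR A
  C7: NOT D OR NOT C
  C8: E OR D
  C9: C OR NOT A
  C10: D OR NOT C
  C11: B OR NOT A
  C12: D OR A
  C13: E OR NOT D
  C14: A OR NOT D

Branch on C: set C = false.
The clause (NOT A) is unit, so A = false.
The clause (NOT E) is unit, so E = false.
That conflicts with the unit clause (E).
So C must be the other value — set C = true.
The clause (B) is unit, so B = true.
The clause (E) is unit, so E = true.
The clause (D) is unit, so D = true.
That conflicts with the unit clause (NOT D).
Both values of C lead to a conflict.
No assignment satisfies every clause.

No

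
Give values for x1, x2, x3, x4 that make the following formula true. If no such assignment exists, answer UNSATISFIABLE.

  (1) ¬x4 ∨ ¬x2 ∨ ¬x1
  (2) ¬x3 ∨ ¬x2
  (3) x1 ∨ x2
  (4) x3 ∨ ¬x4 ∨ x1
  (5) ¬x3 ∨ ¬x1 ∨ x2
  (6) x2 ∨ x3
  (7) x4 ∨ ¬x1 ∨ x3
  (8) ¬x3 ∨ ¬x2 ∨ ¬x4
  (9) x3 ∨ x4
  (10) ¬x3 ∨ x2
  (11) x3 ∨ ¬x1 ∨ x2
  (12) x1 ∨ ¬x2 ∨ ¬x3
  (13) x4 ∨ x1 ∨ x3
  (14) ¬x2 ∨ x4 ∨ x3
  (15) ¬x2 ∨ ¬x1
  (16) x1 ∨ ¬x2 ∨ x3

UNSATISFIABLE

Case x3 = False:
(x2) alone gives x2 = True.
(x4) alone gives x4 = True.
(¬x1) alone gives x1 = False.
That conflicts with the unit clause (x1).
Backtrack on x3: now try x3 = True.
(¬x2) alone gives x2 = False.
That conflicts with the unit clause (x2).
Both values of x3 lead to a conflict.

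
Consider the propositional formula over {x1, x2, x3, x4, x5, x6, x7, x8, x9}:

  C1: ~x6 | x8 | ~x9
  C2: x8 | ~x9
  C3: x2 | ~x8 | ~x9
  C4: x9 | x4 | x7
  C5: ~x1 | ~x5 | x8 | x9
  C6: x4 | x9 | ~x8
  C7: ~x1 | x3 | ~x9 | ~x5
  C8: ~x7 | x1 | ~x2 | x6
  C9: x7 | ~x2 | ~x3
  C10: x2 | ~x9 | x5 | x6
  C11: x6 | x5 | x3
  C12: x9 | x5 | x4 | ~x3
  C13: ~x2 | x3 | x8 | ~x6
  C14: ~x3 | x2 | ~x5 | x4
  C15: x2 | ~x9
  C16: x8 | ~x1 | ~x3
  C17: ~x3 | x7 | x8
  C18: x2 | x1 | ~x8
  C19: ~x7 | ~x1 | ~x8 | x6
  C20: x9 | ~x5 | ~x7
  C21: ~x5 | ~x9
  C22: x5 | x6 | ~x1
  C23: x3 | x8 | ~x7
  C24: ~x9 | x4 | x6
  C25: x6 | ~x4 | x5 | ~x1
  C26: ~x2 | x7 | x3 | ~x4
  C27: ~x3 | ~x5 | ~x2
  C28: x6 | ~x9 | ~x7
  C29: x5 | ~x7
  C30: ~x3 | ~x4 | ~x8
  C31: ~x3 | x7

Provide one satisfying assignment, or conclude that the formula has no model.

Try x8 = 0.
Unit clause (~x9) forces x9 = 0.
Try x4 = 1.
Try x1 = 0.
Try x3 = 0.
Unit clause (~x7) forces x7 = 0.
Unit clause (~x2) forces x2 = 0.
Try x6 = 1.
No clause remains; x5 is free.

x1 ↦ 0; x2 ↦ 0; x3 ↦ 0; x4 ↦ 1; x5 ↦ 1; x6 ↦ 1; x7 ↦ 0; x8 ↦ 0; x9 ↦ 0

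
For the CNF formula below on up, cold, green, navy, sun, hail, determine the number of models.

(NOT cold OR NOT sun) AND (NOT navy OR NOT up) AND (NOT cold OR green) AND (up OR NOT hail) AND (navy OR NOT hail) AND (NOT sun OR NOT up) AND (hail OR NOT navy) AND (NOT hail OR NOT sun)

8

There are 2^6 = 64 truth assignments over (up, cold, green, navy, sun, hail).
Split on up. With up = true, the clauses containing up are satisfied and NOT up drops from the rest; 3 of the 2^5 = 32 assignments to the other variables satisfy what remains.
With up = false, by the same count on the reduced clause set, 5 assignments work.
(One model: up=F, cold=F, green=F, navy=F, sun=F, hail=F.)
Total: 3 + 5 = 8.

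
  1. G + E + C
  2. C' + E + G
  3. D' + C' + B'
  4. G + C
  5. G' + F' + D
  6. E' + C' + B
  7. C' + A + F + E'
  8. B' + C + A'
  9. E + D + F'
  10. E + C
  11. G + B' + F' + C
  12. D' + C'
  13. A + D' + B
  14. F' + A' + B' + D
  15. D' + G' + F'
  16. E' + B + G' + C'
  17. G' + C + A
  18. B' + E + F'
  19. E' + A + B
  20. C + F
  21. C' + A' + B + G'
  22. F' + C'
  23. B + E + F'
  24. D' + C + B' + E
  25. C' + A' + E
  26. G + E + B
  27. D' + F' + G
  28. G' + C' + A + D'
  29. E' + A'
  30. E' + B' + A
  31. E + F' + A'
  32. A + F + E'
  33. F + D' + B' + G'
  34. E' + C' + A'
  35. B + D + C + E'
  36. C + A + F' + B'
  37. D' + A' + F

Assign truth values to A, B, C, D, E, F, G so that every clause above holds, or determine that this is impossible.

A ↦ 0, B ↦ 1, C ↦ 1, D ↦ 0, E ↦ 0, F ↦ 0, G ↦ 1

Branch on G: set G = 1.
Branch on F: set F = 0.
The clause (C) is unit, so C = 1.
The clause (D') is unit, so D = 0.
Branch on E: set E = 0.
The clause (A') is unit, so A = 0.
All clauses hold; B can take either value.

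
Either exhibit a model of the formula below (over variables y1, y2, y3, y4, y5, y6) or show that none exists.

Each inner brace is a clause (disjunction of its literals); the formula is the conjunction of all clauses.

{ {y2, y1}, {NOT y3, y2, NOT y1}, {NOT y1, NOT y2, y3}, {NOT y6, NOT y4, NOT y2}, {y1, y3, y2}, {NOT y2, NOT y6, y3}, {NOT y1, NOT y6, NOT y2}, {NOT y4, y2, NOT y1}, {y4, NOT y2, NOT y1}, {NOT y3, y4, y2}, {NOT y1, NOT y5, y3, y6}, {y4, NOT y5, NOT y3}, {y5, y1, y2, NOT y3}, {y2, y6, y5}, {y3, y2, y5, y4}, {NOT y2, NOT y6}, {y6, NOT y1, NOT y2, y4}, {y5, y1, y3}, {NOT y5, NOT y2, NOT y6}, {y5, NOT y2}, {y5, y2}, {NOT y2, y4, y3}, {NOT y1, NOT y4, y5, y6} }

y1=false,  y2=true,  y3=true,  y4=true,  y5=true,  y6=false

Suppose y2 = true.
(NOT y6) alone gives y6 = false.
(y5) alone gives y5 = true.
Suppose y1 = false.
Suppose y4 = true.
All clauses hold; y3 can take either value.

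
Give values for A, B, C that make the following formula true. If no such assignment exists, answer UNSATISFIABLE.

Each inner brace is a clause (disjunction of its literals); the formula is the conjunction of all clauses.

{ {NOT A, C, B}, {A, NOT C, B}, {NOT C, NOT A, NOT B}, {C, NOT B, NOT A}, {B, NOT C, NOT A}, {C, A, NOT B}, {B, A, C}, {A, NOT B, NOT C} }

Branch on A: set A = false.
Branch on C: set C = false.
The clause (NOT B) is unit, so B = false.
But (B) is also a unit clause — contradiction.
That branch fails; take C = true instead.
The clause (B) is unit, so B = true.
But (NOT B) is also a unit clause — contradiction.
Either choice for C ends in contradiction.
That branch fails; take A = true instead.
Branch on C: set C = true.
The clause (NOT B) is unit, so B = false.
But (B) is also a unit clause — contradiction.
That branch fails; take C = false instead.
The clause (B) is unit, so B = true.
But (NOT B) is also a unit clause — contradiction.
Either choice for C ends in contradiction.
Either choice for A ends in contradiction.

UNSATISFIABLE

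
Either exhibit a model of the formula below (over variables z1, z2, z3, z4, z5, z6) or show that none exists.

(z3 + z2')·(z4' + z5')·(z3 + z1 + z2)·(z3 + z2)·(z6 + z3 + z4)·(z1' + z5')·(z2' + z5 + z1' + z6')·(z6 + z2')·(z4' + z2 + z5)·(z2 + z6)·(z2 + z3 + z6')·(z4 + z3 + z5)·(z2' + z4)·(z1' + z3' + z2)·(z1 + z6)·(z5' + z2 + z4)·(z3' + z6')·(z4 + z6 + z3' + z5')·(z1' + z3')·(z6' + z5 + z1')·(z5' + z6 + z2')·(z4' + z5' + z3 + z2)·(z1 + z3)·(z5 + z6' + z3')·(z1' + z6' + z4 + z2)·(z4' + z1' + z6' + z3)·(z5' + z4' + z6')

UNSATISFIABLE

Suppose z3 = 1.
(z6') alone gives z6 = 0.
(z2') alone gives z2 = 0.
Now (z2) is unsatisfied and unit — conflict.
That branch fails; take z3 = 0 instead.
(z2') alone gives z2 = 0.
Now (z2) is unsatisfied and unit — conflict.
Either choice for z3 ends in contradiction.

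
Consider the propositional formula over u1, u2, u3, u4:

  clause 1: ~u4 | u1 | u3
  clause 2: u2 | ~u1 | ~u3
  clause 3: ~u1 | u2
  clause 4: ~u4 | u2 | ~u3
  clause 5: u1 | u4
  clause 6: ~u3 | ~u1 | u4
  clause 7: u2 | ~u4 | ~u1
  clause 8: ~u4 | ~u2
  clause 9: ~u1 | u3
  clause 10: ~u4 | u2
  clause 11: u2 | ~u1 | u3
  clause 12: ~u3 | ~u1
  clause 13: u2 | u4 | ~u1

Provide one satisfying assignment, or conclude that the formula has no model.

UNSATISFIABLE

Suppose u1 = 0.
The clause (u4) is unit, so u4 = 1.
The clause (u3) is unit, so u3 = 1.
The clause (u2) is unit, so u2 = 1.
That conflicts with the unit clause (~u2).
Backtrack on u1: now try u1 = 1.
The clause (u2) is unit, so u2 = 1.
The clause (~u4) is unit, so u4 = 0.
The clause (~u3) is unit, so u3 = 0.
That conflicts with the unit clause (u3).
Either choice for u1 ends in contradiction.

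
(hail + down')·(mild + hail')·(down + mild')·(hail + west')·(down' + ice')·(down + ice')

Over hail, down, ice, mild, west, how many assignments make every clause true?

There are 2^5 = 32 truth assignments over (hail, down, ice, mild, west).
Split on ice. With ice = 1, the clauses containing ice are satisfied and ice' drops from the rest; 0 of the 2^4 = 16 assignments to the other variables satisfy what remains.
With ice = 0, by the same count on the reduced clause set, 3 assignments work.
Total: 0 + 3 = 3.

3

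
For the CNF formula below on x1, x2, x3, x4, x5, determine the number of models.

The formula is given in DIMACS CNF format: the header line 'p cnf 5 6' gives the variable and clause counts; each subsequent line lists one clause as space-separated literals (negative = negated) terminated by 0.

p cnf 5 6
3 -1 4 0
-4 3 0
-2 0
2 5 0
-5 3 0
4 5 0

4

There are 2^5 = 32 truth assignments over (x1, x2, x3, x4, x5).
Split on x4. With x4 = True, the clauses containing x4 are satisfied and ¬x4 drops from the rest; 2 of the 2^4 = 16 assignments to the other variables satisfy what remains.
With x4 = False, by the same count on the reduced clause set, 2 assignments work.
Total: 2 + 2 = 4.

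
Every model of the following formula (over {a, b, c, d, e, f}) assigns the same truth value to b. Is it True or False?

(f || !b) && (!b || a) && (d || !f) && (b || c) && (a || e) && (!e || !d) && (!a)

Suppose b = true.
Unit clause (f) forces f = true.
Unit clause (a) forces a = true.
Now (!a) is unsatisfied and unit — conflict.
So every satisfying assignment has b = False.

False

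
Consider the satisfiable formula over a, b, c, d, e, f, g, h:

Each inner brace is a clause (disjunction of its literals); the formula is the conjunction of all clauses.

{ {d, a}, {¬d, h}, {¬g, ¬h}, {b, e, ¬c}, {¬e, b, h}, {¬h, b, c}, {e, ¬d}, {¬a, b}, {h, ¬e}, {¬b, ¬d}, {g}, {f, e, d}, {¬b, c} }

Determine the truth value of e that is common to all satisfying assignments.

Suppose e = True.
From the singleton clause (h), h = True.
From the singleton clause (¬g), g = False.
Now (g) is unsatisfied and unit — conflict.
So every satisfying assignment has e = False.

False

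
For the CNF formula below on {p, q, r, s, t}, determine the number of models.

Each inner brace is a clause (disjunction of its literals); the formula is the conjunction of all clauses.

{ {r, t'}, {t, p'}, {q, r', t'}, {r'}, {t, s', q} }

There are 2^5 = 32 truth assignments over (p, q, r, s, t).
Split on s. With s = 1, the clauses containing s are satisfied and s' drops from the rest; 1 of the 2^4 = 16 assignments to the other variables satisfy what remains.
With s = 0, by the same count on the reduced clause set, 2 assignments work.
(One model: p=F, q=F, r=F, s=F, t=F.)
Total: 1 + 2 = 3.

3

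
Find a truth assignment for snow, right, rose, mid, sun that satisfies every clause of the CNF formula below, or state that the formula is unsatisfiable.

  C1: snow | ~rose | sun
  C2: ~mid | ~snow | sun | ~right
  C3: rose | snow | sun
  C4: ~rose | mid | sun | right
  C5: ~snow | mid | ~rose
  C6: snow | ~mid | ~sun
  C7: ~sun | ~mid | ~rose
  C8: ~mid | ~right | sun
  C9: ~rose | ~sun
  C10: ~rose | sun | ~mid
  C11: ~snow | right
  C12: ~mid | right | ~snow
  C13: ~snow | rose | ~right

Case rose = 0:
Case snow = 0:
The clause (sun) is unit, so sun = 1.
The clause (~mid) is unit, so mid = 0.
Every clause is now satisfied; right is unconstrained.

snow=0, right=0, rose=0, mid=0, sun=1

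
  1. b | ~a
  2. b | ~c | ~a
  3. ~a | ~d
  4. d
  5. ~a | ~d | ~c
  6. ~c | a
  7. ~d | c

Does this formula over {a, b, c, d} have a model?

Unsatisfiable

Unit clause (d) forces d = 1.
Unit clause (~a) forces a = 0.
Unit clause (~c) forces c = 0.
That conflicts with the unit clause (c).
No assignment satisfies every clause.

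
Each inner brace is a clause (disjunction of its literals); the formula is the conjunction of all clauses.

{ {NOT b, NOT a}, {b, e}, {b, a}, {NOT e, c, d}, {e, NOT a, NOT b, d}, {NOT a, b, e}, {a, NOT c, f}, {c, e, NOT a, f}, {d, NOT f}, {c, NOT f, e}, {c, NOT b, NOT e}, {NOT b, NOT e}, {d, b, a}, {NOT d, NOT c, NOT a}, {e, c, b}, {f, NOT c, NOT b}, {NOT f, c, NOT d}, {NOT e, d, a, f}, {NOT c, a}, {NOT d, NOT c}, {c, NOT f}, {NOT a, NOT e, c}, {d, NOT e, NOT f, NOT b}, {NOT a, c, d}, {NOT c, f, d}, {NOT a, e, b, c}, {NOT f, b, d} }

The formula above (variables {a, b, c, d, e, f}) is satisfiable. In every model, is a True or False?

Suppose a = true.
The clause (NOT b) is unit, so b = false.
The clause (e) is unit, so e = true.
The clause (c) is unit, so c = true.
The clause (NOT d) is unit, so d = false.
The clause (NOT f) is unit, so f = false.
Now (f) is unsatisfied and unit — conflict.
So every satisfying assignment has a = False.

False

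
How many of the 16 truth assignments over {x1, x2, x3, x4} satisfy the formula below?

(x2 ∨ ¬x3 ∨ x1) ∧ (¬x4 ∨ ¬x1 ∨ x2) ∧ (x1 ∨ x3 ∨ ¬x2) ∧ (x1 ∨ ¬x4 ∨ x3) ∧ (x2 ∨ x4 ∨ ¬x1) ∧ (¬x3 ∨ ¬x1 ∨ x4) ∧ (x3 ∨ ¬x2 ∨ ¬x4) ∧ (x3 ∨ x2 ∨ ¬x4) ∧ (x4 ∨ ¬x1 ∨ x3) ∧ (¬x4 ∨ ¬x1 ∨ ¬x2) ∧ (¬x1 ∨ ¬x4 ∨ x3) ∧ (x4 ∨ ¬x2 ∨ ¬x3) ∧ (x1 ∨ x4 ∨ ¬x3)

2

There are 2^4 = 16 truth assignments over (x1, x2, x3, x4).
Check each against the 13 clauses (columns in the order x1, x2, x3, x4):
  F F F F  ✓ satisfies all
  F F F T  ✗ fails (x1 ∨ ¬x4 ∨ x3)
  F F T F  ✗ fails (x2 ∨ ¬x3 ∨ x1)
  F F T T  ✗ fails (x2 ∨ ¬x3 ∨ x1)
  F T F F  ✗ fails (x1 ∨ x3 ∨ ¬x2)
  F T F T  ✗ fails (x1 ∨ x3 ∨ ¬x2)
  F T T F  ✗ fails (x4 ∨ ¬x2 ∨ ¬x3)
  F T T T  ✓ satisfies all
  T F F F  ✗ fails (x2 ∨ x4 ∨ ¬x1)
  T F F T  ✗ fails (¬x4 ∨ ¬x1 ∨ x2)
  T F T F  ✗ fails (x2 ∨ x4 ∨ ¬x1)
  T F T T  ✗ fails (¬x4 ∨ ¬x1 ∨ x2)
  T T F F  ✗ fails (x4 ∨ ¬x1 ∨ x3)
  T T F T  ✗ fails (x3 ∨ ¬x2 ∨ ¬x4)
  T T T F  ✗ fails (¬x3 ∨ ¬x1 ∨ x4)
  T T T T  ✗ fails (¬x4 ∨ ¬x1 ∨ ¬x2)
2 of the 16 rows are models.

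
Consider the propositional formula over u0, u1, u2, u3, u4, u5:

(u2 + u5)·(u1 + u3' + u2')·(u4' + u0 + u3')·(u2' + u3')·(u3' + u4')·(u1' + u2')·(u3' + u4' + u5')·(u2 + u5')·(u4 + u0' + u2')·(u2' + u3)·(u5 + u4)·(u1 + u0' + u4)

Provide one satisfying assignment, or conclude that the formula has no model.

Try u2 = 1.
The clause (u3') is unit, so u3 = 0.
That conflicts with the unit clause (u3).
That branch fails; take u2 = 0 instead.
The clause (u5) is unit, so u5 = 1.
That conflicts with the unit clause (u5').
Either choice for u2 ends in contradiction.

UNSATISFIABLE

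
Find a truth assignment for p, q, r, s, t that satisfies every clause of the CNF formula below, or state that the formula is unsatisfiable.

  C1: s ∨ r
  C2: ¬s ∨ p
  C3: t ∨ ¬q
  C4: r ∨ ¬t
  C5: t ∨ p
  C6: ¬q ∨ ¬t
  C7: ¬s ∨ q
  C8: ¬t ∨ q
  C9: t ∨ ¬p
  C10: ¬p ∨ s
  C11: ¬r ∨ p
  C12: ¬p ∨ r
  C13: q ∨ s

Try s = True.
The clause (p) is unit, so p = True.
The clause (q) is unit, so q = True.
The clause (t) is unit, so t = True.
That conflicts with the unit clause (¬t).
Undo s and try s = False.
The clause (r) is unit, so r = True.
The clause (¬p) is unit, so p = False.
That conflicts with the unit clause (p).
Neither s = True nor s = False works.

UNSATISFIABLE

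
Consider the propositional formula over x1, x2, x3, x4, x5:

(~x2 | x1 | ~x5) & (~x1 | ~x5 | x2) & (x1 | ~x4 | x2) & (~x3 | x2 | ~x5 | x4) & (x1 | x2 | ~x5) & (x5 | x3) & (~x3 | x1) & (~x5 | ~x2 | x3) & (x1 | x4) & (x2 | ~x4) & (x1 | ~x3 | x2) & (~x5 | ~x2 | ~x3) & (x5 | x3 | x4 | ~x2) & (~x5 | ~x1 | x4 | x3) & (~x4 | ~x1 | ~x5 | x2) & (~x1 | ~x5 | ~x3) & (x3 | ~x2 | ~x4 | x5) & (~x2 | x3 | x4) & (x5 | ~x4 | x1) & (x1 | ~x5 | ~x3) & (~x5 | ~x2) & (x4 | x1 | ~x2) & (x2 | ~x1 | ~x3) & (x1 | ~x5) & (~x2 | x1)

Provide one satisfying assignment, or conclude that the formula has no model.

Suppose x5 = 0.
From the singleton clause (x3), x3 = 1.
From the singleton clause (x1), x1 = 1.
From the singleton clause (x2), x2 = 1.
No clause remains; x4 is free.

x1: 1, x2: 1, x3: 1, x4: 0, x5: 0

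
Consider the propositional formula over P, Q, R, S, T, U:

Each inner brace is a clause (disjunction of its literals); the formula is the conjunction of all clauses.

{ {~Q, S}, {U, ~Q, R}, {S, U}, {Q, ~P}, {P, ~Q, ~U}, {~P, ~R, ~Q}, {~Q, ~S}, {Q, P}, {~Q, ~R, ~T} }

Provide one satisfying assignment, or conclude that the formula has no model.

Branch on Q: set Q = 0.
Unit clause (~P) forces P = 0.
Now (P) is unsatisfied and unit — conflict.
That branch fails; take Q = 1 instead.
Unit clause (S) forces S = 1.
Now (~S) is unsatisfied and unit — conflict.
Either choice for Q ends in contradiction.

UNSATISFIABLE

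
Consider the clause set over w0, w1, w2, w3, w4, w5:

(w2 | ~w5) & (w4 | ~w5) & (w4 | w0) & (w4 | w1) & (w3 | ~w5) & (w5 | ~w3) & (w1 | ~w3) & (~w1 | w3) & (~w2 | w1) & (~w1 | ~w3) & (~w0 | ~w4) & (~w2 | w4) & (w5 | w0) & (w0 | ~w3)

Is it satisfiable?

No

Case w2 = 1:
(w1) alone gives w1 = 1.
(w3) alone gives w3 = 1.
Now (~w3) is unsatisfied and unit — conflict.
Backtrack on w2: now try w2 = 0.
(~w5) alone gives w5 = 0.
(~w3) alone gives w3 = 0.
(~w1) alone gives w1 = 0.
(w4) alone gives w4 = 1.
(~w0) alone gives w0 = 0.
Now (w0) is unsatisfied and unit — conflict.
Both values of w2 lead to a conflict.
No assignment satisfies every clause.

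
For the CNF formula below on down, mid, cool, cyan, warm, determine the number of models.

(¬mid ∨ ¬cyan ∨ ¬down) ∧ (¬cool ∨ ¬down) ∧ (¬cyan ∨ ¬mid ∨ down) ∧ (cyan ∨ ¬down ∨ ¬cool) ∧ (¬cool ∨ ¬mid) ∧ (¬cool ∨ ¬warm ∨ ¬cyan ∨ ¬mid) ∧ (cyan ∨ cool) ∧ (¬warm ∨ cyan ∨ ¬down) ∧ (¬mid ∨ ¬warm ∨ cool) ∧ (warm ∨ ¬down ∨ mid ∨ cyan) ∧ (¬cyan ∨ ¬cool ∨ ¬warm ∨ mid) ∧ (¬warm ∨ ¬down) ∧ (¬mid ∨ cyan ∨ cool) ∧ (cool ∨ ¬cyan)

There are 2^5 = 32 truth assignments over (down, mid, cool, cyan, warm).
Split on down. With down = True, the clauses containing down are satisfied and ¬down drops from the rest; 0 of the 2^4 = 16 assignments to the other variables satisfy what remains.
With down = False, by the same count on the reduced clause set, 3 assignments work.
Total: 0 + 3 = 3.

3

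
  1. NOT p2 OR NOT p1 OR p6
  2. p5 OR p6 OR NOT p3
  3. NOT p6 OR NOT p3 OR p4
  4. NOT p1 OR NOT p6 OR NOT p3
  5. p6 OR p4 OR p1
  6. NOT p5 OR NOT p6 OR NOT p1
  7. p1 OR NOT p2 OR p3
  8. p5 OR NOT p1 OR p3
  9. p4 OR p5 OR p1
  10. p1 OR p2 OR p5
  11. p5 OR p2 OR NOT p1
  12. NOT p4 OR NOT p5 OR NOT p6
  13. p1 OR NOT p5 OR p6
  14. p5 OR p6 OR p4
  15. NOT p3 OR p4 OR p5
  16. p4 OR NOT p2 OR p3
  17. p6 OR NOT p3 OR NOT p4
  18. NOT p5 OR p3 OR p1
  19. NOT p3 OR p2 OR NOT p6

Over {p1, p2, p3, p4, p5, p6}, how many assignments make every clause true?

4

There are 2^6 = 64 truth assignments over (p1, p2, p3, p4, p5, p6).
Split on p5. With p5 = true, the clauses containing p5 are satisfied and NOT p5 drops from the rest; 3 of the 2^5 = 32 assignments to the other variables satisfy what remains.
With p5 = false, by the same count on the reduced clause set, 1 assignment works.
(One model: p1=F, p2=T, p3=T, p4=T, p5=F, p6=T.)
Total: 3 + 1 = 4.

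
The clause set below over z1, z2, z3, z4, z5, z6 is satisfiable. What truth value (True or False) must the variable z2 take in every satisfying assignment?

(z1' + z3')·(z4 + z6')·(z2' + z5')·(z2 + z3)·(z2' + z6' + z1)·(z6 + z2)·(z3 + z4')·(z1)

True

Suppose z2 = 0.
Unit clause (z3) forces z3 = 1.
Unit clause (z1') forces z1 = 0.
That conflicts with the unit clause (z1).
So every satisfying assignment has z2 = True.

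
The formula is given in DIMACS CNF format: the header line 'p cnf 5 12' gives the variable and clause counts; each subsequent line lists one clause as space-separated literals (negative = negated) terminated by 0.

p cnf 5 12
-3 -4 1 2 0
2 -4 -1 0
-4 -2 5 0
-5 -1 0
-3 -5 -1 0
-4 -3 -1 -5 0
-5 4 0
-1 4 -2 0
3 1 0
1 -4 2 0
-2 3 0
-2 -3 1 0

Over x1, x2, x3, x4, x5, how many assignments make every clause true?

There are 2^5 = 32 truth assignments over (x1, x2, x3, x4, x5).
Split on x5. With x5 = True, the clauses containing x5 are satisfied and ¬x5 drops from the rest; 0 of the 2^4 = 16 assignments to the other variables satisfy what remains.
With x5 = False, by the same count on the reduced clause set, 3 assignments work.
(One model: x1=F, x2=F, x3=T, x4=F, x5=F.)
Total: 0 + 3 = 3.

3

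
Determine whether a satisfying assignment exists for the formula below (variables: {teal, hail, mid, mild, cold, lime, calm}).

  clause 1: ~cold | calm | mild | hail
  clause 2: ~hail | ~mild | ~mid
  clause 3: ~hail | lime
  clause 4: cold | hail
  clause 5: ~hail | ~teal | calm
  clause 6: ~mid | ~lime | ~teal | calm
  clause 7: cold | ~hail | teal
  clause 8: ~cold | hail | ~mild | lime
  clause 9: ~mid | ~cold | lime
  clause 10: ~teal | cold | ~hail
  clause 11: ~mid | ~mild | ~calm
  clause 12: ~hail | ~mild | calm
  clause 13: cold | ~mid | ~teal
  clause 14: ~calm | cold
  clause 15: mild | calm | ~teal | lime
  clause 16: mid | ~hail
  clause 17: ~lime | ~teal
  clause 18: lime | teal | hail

Yes, satisfiable

Try hail = 1.
The clause (lime) is unit, so lime = 1.
The clause (mid) is unit, so mid = 1.
The clause (~mild) is unit, so mild = 0.
The clause (~teal) is unit, so teal = 0.
The clause (cold) is unit, so cold = 1.
Every clause is now satisfied; calm is unconstrained.
A satisfying assignment: teal=0,  hail=1,  mid=1,  mild=0,  cold=1,  lime=1,  calm=0.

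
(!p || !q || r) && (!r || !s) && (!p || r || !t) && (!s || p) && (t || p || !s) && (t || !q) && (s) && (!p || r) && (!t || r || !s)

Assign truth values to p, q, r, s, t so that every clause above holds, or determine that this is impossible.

UNSATISFIABLE

Unit clause (s) forces s = true.
Unit clause (!r) forces r = false.
Unit clause (p) forces p = true.
Now (!p) is unsatisfied and unit — conflict.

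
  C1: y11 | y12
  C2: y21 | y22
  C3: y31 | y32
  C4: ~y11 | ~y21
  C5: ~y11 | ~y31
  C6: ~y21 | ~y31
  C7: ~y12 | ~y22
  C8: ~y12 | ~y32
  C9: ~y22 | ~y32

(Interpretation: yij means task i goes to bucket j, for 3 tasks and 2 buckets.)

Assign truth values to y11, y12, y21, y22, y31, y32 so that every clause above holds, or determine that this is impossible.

UNSATISFIABLE

Branch on y11: set y11 = 1.
The clause (~y21) is unit, so y21 = 0.
The clause (y22) is unit, so y22 = 1.
The clause (~y31) is unit, so y31 = 0.
The clause (y32) is unit, so y32 = 1.
That conflicts with the unit clause (~y32).
Undo y11 and try y11 = 0.
The clause (y12) is unit, so y12 = 1.
The clause (~y22) is unit, so y22 = 0.
The clause (y21) is unit, so y21 = 1.
The clause (~y31) is unit, so y31 = 0.
The clause (y32) is unit, so y32 = 1.
That conflicts with the unit clause (~y32).
Either choice for y11 ends in contradiction.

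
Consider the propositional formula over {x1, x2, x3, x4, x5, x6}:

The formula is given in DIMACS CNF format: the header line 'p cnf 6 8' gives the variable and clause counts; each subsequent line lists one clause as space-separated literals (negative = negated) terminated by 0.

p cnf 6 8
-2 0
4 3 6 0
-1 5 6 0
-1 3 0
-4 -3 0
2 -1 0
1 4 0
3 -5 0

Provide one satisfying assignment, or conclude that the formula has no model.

The clause (¬x2) is unit, so x2 = False.
The clause (¬x1) is unit, so x1 = False.
The clause (x4) is unit, so x4 = True.
The clause (¬x3) is unit, so x3 = False.
The clause (¬x5) is unit, so x5 = False.
Every clause is now satisfied; x6 is unconstrained.

x1 ↦ False, x2 ↦ False, x3 ↦ False, x4 ↦ True, x5 ↦ False, x6 ↦ False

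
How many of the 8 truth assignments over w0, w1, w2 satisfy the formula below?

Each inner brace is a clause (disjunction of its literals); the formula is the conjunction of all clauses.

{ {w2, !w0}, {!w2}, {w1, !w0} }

There are 2^3 = 8 truth assignments over (w0, w1, w2).
Check each against the 3 clauses (columns in the order w0, w1, w2):
  F F F  ✓ satisfies all
  F F T  ✗ fails (!w2)
  F T F  ✓ satisfies all
  F T T  ✗ fails (!w2)
  T F F  ✗ fails (w2 || !w0)
  T F T  ✗ fails (!w2)
  T T F  ✗ fails (w2 || !w0)
  T T T  ✗ fails (!w2)
2 of the 8 rows are models.

2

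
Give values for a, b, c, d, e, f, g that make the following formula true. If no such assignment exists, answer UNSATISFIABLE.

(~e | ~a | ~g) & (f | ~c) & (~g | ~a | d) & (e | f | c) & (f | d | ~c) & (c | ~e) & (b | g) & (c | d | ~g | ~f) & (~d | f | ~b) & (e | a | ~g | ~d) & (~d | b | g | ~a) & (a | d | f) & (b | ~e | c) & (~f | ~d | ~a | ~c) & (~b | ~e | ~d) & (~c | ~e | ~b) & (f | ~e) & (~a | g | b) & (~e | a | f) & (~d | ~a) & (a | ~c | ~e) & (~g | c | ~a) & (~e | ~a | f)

a=0; b=1; c=1; d=1; e=0; f=1; g=0

Branch on f: set f = 1.
Branch on c: set c = 1.
Branch on b: set b = 1.
The clause (~e) is unit, so e = 0.
Branch on d: set d = 1.
The clause (~a) is unit, so a = 0.
The clause (~g) is unit, so g = 0.
All clauses are satisfied.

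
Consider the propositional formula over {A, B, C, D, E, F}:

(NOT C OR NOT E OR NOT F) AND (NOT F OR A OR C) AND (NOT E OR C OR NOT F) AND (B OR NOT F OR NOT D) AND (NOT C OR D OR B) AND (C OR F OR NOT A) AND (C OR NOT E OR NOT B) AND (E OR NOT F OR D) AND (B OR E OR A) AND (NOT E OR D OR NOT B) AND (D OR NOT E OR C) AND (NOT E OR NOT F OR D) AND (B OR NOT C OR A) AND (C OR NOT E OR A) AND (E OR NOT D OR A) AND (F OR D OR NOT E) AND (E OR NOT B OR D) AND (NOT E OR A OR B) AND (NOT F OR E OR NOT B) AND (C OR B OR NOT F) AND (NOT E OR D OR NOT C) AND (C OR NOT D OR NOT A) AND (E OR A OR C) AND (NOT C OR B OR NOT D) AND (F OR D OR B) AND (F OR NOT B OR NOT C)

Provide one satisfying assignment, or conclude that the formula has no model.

Try C = false.
Try F = false.
From the singleton clause (NOT A), A = false.
From the singleton clause (NOT E), E = false.
That conflicts with the unit clause (E).
So F must be the other value — set F = true.
From the singleton clause (A), A = true.
From the singleton clause (NOT E), E = false.
From the singleton clause (D), D = true.
That conflicts with the unit clause (NOT D).
Either choice for F ends in contradiction.
So C must be the other value — set C = true.
Try E = false.
Try D = true.
From the singleton clause (A), A = true.
From the singleton clause (B), B = true.
From the singleton clause (NOT F), F = false.
That conflicts with the unit clause (F).
So D must be the other value — set D = false.
From the singleton clause (B), B = true.
That conflicts with the unit clause (NOT B).
Either choice for D ends in contradiction.
So E must be the other value — set E = true.
From the singleton clause (NOT F), F = false.
From the singleton clause (D), D = true.
From the singleton clause (B), B = true.
That conflicts with the unit clause (NOT B).
Either choice for E ends in contradiction.
Either choice for C ends in contradiction.

UNSATISFIABLE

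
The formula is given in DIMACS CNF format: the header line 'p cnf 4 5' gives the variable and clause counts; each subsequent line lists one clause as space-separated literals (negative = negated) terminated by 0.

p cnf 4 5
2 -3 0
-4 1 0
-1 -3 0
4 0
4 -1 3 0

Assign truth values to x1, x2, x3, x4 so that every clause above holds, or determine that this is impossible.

x1=True, x2=True, x3=False, x4=True

The clause (x4) is unit, so x4 = True.
The clause (x1) is unit, so x1 = True.
The clause (¬x3) is unit, so x3 = False.
Every clause is now satisfied; x2 is unconstrained.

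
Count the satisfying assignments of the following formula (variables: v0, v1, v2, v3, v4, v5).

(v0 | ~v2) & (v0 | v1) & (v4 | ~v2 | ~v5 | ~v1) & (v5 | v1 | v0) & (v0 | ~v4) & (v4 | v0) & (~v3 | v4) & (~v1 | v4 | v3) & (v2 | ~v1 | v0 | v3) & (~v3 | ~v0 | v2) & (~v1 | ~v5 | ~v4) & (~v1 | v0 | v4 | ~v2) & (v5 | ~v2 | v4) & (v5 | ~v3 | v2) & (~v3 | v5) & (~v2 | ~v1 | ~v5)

There are 2^6 = 64 truth assignments over (v0, v1, v2, v3, v4, v5).
Split on v0. With v0 = 1, the clauses containing v0 are satisfied and ~v0 drops from the rest; 10 of the 2^5 = 32 assignments to the other variables satisfy what remains.
With v0 = 0, by the same count on the reduced clause set, 0 assignments work.
(One model: v0=T, v1=F, v2=F, v3=F, v4=F, v5=F.)
Total: 10 + 0 = 10.

10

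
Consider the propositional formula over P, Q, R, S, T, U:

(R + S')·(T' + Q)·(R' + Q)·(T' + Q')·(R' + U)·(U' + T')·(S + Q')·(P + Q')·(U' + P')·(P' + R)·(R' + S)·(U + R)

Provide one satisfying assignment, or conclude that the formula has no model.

P: 0,  Q: 0,  R: 0,  S: 0,  T: 0,  U: 1

Branch on R: set R = 0.
Unit clause (S') forces S = 0.
Unit clause (Q') forces Q = 0.
Unit clause (T') forces T = 0.
Unit clause (P') forces P = 0.
Unit clause (U) forces U = 1.
All clauses are satisfied.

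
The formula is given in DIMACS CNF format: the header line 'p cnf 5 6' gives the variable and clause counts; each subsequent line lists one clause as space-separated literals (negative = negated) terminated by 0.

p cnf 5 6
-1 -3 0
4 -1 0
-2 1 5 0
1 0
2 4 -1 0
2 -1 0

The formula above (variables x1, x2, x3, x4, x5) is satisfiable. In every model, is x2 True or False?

True

Suppose x2 = False.
Unit clause (x1) forces x1 = True.
That conflicts with the unit clause (¬x1).
So every satisfying assignment has x2 = True.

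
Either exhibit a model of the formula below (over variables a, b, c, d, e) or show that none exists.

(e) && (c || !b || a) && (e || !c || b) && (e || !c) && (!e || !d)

(e) alone gives e = true.
(!d) alone gives d = false.
Suppose c = true.
All clauses hold; a, b can take either value.

a ↦ false, b ↦ false, c ↦ true, d ↦ false, e ↦ true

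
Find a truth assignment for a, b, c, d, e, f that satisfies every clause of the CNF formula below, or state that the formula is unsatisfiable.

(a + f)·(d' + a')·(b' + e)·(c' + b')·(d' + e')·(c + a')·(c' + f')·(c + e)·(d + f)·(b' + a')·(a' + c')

Try a = 0.
From the singleton clause (f), f = 1.
From the singleton clause (c'), c = 0.
From the singleton clause (e), e = 1.
From the singleton clause (d'), d = 0.
All clauses hold; b can take either value.

a=0,  b=0,  c=0,  d=0,  e=1,  f=1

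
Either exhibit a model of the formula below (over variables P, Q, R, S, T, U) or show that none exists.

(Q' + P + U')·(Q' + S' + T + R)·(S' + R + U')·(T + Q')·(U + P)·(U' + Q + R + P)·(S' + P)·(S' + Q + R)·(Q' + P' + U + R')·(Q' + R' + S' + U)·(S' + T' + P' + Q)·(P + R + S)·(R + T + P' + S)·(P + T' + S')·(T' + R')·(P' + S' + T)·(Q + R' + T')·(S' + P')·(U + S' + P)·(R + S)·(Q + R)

Suppose T = 0.
From the singleton clause (Q'), Q = 0.
From the singleton clause (R), R = 1.
Suppose U = 0.
From the singleton clause (P), P = 1.
From the singleton clause (S'), S = 0.
This assignment satisfies each clause.

P=1,  Q=0,  R=1,  S=0,  T=0,  U=0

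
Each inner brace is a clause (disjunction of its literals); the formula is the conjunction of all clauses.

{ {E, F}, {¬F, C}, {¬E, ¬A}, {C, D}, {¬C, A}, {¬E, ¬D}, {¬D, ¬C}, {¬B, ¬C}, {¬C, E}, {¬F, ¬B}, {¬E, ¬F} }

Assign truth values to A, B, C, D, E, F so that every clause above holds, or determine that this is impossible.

Try E = True.
Unit clause (¬A) forces A = False.
Unit clause (¬C) forces C = False.
Unit clause (¬F) forces F = False.
Unit clause (D) forces D = True.
But (¬D) is also a unit clause — contradiction.
That branch fails; take E = False instead.
Unit clause (F) forces F = True.
Unit clause (C) forces C = True.
But (¬C) is also a unit clause — contradiction.
Both values of E lead to a conflict.

UNSATISFIABLE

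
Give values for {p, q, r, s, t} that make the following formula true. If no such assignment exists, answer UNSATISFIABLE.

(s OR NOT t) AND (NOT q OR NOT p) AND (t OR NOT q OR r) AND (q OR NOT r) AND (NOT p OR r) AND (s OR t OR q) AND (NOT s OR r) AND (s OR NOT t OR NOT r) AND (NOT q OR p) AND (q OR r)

Branch on s: set s = true.
From the singleton clause (r), r = true.
From the singleton clause (q), q = true.
From the singleton clause (NOT p), p = false.
That conflicts with the unit clause (p).
So s must be the other value — set s = false.
From the singleton clause (NOT t), t = false.
From the singleton clause (q), q = true.
From the singleton clause (NOT p), p = false.
That conflicts with the unit clause (p).
Neither s = true nor s = false works.

UNSATISFIABLE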